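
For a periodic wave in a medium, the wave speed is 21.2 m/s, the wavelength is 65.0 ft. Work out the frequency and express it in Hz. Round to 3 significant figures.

Rearranging v = f·λ for f: f = v/λ.
v = 21.2 m/s; λ = 65.0 ft = 19.81 m.
f = 1.070 Hz

1.07 Hz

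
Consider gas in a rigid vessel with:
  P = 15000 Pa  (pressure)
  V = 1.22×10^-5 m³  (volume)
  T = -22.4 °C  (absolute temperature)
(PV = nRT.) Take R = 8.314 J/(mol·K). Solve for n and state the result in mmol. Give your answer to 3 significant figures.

0.0878 mmol

From the ideal-gas law: n = PV/(RT).
P = 15000 Pa; V = 1.22×10^-5 m³; T = -22.4 °C = 250.7 K; R = 8.314 J/(mol·K).
n = 8.778×10^-5 mol
8.778×10^-5 mol × (1 mmol / 0.001000 mol) = 0.08778 mmol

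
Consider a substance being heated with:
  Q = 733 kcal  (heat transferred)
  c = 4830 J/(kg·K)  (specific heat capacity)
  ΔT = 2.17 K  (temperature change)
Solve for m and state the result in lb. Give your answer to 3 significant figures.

Rearranging Q = m·c·ΔT for m: m = Q/(c·ΔT).
Q = 733 kcal = 3.067×10^6 J; c = 4830 J/(kg·K); ΔT = 2.17 K.
m = 292.6 kg
292.6 kg × (1 lb / 0.4536 kg) = 645.1 lb

645 lb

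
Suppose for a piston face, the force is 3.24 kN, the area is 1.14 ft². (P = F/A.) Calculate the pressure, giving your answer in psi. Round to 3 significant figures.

4.44 psi

Directly: P = F/A.
F = 3.24 kN = 3240 N; A = 1.14 ft² = 0.1059 m².
P = 30592 Pa  (the unit combination reduces to kg/(m·s²) = Pa)
30592 Pa × (1 psi / 6895 Pa) = 4.437 psi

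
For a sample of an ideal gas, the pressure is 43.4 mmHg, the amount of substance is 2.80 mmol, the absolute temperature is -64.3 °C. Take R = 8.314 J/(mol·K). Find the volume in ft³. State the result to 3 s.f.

0.0297 ft³

From the ideal-gas law: V = nRT/P.
P = 43.4 mmHg = 5786 Pa; n = 2.80 mmol = 0.002800 mol; T = -64.3 °C = 208.8 K; R = 8.314 J/(mol·K).
V = 8.403×10^-4 m³
8.403×10^-4 m³ × (1 ft³ / 0.02832 m³) = 0.02967 ft³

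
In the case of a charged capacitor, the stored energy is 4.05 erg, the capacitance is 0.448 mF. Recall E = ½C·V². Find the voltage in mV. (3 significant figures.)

42.5 mV

Rearranging E = ½C·V² for V: V = √(2E/C).
E = 4.05 erg = 4.050×10^-7 J; C = 0.448 mF = 4.480×10^-4 F.
V = 0.04252 V
0.04252 V × (1 mV / 0.001000 V) = 42.52 mV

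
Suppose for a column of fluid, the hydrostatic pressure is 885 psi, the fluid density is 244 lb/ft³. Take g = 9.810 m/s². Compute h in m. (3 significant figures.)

159 m

Rearranging P = ρ·g·h for h: h = P/(ρ·g).
P = 885 psi = 6.102×10^6 Pa; ρ = 244 lb/ft³ = 3909 kg/m³; g = 9.810 m/s².
h = 159.1 m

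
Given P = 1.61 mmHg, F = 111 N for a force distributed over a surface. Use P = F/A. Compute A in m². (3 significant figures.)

0.517 m²

Solving P = F/A for A: A = F/P.
P = 1.61 mmHg = 214.6 Pa; F = 111 N.
A = 0.5171 m²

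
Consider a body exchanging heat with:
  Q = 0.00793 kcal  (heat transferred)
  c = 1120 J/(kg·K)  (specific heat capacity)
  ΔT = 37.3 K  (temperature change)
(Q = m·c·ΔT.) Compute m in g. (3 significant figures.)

0.794 g

Rearranging Q = m·c·ΔT for m: m = Q/(c·ΔT).
Q = 0.00793 kcal = 33.18 J; c = 1120 J/(kg·K); ΔT = 37.3 K.
m = 7.942×10^-4 kg
7.942×10^-4 kg × (1 g / 0.001000 kg) = 0.7942 g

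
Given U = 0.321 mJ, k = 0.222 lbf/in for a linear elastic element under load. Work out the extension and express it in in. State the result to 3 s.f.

0.160 in

Solving U = ½k·x² for x: x = √(2U/k).
U = 0.321 mJ = 3.210×10^-4 J; k = 0.222 lbf/in = 38.88 N/m.
x = 0.004064 m
0.004064 m × (1 in / 0.02540 m) = 0.1600 in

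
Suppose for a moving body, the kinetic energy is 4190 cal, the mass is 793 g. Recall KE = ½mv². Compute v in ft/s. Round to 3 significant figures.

Rearranging KE = ½mv² for v: v = √(2·KE/m).
KE = 4190 cal = 17531 J; m = 793 g = 0.7930 kg.
v = 210.3 m/s
210.3 m/s × (1 ft/s / 0.3048 m/s) = 689.9 ft/s

690 ft/s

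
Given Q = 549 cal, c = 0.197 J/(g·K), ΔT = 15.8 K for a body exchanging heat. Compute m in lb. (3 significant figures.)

Rearranging: m = Q/(c·ΔT).
Q = 549 cal = 2297 J; c = 0.197 J/(g·K) = 197.0 J/(kg·K); ΔT = 15.8 K.
m = 0.7380 kg
0.7380 kg × (1 lb / 0.4536 kg) = 1.627 lb

1.63 lb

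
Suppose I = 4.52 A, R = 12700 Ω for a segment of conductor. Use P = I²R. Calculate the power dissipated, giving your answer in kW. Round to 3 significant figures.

259 kW

Directly: P = I²R.
I = 4.52 A; R = 12700 Ω.
P = 2.595×10^5 W
2.595×10^5 W × (1 kW / 1000 W) = 259.5 kW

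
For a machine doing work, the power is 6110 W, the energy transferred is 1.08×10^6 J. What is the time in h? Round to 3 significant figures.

0.0491 h

Rearranging: t = W/P.
P = 6110 W; W = 1.08×10^6 J.
t = 176.8 s
176.8 s × (1 h / 3600 s) = 0.04910 h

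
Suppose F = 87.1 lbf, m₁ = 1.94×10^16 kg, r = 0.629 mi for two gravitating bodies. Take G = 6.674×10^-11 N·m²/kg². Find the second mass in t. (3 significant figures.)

0.307 t

Solving F = G·m₁·m₂/r² for m₂: m₂ = F·r²/(G·m₁).
F = 87.1 lbf = 387.4 N; m₁ = 1.94×10^16 kg; r = 0.629 mi = 1012 m; G = 6.674×10^-11 N·m²/kg².
m₂ = 306.6 kg
306.6 kg × (1 t / 1000 kg) = 0.3066 t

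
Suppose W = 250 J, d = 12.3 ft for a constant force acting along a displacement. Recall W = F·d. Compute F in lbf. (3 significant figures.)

Rearranging: F = W/d.
W = 250 J; d = 12.3 ft = 3.749 m.
F = 66.68 N  (the unit combination reduces to kg·m/s² = N)
66.68 N × (1 lbf / 4.448 N) = 14.99 lbf

15.0 lbf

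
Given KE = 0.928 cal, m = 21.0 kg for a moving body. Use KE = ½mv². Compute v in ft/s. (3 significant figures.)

2.00 ft/s

Rearranging KE = ½mv² for v: v = √(2·KE/m).
KE = 0.928 cal = 3.883 J; m = 21.0 kg.
v = 0.6081 m/s
0.6081 m/s × (1 ft/s / 0.3048 m/s) = 1.995 ft/s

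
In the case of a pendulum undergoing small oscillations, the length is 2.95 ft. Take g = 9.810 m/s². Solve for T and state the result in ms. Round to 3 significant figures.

Directly: T = 2π√(L/g).
L = 2.95 ft = 0.8992 m; g = 9.810 m/s².
T = 1.902 s
1.902 s × (1 ms / 0.001000 s) = 1902 ms

1900 ms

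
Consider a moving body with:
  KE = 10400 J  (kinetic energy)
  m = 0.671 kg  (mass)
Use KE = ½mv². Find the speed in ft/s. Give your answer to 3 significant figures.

578 ft/s

Solving KE = ½mv² for v: v = √(2·KE/m).
KE = 10400 J; m = 0.671 kg.
v = 176.1 m/s
176.1 m/s × (1 ft/s / 0.3048 m/s) = 577.6 ft/s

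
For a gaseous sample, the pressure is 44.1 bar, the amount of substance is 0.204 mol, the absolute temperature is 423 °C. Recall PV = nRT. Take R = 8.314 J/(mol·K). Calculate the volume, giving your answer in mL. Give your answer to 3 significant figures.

Rearranging PV = nRT for V: V = nRT/P.
P = 44.1 bar = 4.410×10^6 Pa; n = 0.204 mol; T = 423 °C = 696.1 K; R = 8.314 J/(mol·K).
V = 2.677×10^-4 m³
2.677×10^-4 m³ × (1 mL / 1.000×10^-6 m³) = 267.7 mL

268 mL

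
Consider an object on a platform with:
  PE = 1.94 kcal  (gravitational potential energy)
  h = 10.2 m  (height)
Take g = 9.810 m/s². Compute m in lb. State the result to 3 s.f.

179 lb

Solving PE = m·g·h for m: m = PE/(g·h).
PE = 1.94 kcal = 8117 J; h = 10.2 m; g = 9.810 m/s².
m = 81.12 kg
81.12 kg × (1 lb / 0.4536 kg) = 178.8 lb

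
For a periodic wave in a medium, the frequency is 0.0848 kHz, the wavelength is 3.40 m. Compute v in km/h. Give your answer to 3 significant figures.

v is given directly by: v = fλ.
f = 0.0848 kHz = 84.80 Hz; λ = 3.40 m.
v = 288.3 m/s
288.3 m/s × (1 km/h / 0.2778 m/s) = 1038 km/h

1040 km/h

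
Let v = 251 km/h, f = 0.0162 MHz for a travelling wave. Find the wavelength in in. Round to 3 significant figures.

Rearranging: λ = v/f.
v = 251 km/h = 69.72 m/s; f = 0.0162 MHz = 16200 Hz.
λ = 0.004304 m
0.004304 m × (1 in / 0.02540 m) = 0.1694 in

0.169 in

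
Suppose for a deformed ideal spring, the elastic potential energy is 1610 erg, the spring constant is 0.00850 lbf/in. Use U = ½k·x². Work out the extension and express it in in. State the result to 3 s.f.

Solving U = ½k·x² for x: x = √(2U/k).
U = 1610 erg = 1.610×10^-4 J; k = 0.00850 lbf/in = 1.489 N/m.
x = 0.01471 m
0.01471 m × (1 in / 0.02540 m) = 0.5790 in

0.579 in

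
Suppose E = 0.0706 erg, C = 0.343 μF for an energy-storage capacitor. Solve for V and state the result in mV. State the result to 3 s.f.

203 mV

Rearranging E = ½C·V² for V: V = √(2E/C).
E = 0.0706 erg = 7.060×10^-9 J; C = 0.343 μF = 3.430×10^-7 F.
V = 0.2029 V
0.2029 V × (1 mV / 0.001000 V) = 202.9 mV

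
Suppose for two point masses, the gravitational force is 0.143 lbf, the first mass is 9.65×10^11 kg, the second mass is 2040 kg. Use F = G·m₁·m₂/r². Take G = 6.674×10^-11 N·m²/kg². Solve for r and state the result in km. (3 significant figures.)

0.454 km

Rearranging F = G·m₁·m₂/r² for r: r = √(G·m₁m₂/F).
F = 0.143 lbf = 0.6361 N; m₁ = 9.65×10^11 kg; m₂ = 2040 kg; G = 6.674×10^-11 N·m²/kg².
r = 454.5 m
454.5 m × (1 km / 1000 m) = 0.4545 km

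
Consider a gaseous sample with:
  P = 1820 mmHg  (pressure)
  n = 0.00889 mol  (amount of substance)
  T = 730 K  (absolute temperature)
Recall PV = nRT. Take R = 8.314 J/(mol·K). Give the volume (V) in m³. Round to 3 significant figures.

From the ideal-gas law: V = nRT/P.
P = 1820 mmHg = 2.426×10^5 Pa; n = 0.00889 mol; T = 730 K; R = 8.314 J/(mol·K).
V = 2.224×10^-4 m³

2.22×10^-4 m³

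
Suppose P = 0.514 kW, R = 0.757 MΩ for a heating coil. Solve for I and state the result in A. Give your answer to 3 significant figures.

Rearranging: I = √(P/R).
P = 0.514 kW = 514.0 W; R = 0.757 MΩ = 7.570×10^5 Ω.
I = 0.02606 A

0.0261 A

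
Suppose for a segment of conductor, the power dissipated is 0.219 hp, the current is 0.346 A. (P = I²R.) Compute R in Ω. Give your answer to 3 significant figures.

Rearranging: R = P/I².
P = 0.219 hp = 163.3 W; I = 0.346 A.
R = 1364 Ω

1360 Ω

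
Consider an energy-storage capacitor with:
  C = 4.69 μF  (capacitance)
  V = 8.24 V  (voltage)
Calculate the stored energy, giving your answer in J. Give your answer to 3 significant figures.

E is given directly by: E = ½CV².
C = 4.69 μF = 4.690×10^-6 F; V = 8.24 V.
E = 1.592×10^-4 J

1.59×10^-4 J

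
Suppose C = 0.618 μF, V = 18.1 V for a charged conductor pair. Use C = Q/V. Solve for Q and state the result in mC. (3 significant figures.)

Rearranging: Q = CV.
C = 0.618 μF = 6.180×10^-7 F; V = 18.1 V.
Q = 1.119×10^-5 C
1.119×10^-5 C × (1 mC / 0.001000 C) = 0.01119 mC

0.0112 mC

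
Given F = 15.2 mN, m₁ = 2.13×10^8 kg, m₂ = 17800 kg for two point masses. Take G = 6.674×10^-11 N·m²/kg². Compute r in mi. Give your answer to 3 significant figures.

0.0802 mi

Solving F = G·m₁·m₂/r² for r: r = √(G·m₁m₂/F).
F = 15.2 mN = 0.01520 N; m₁ = 2.13×10^8 kg; m₂ = 17800 kg; G = 6.674×10^-11 N·m²/kg².
r = 129.0 m
129.0 m × (1 mi / 1609 m) = 0.08017 mi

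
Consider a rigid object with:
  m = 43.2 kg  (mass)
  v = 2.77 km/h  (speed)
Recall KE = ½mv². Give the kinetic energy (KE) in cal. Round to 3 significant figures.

3.06 cal

KE is given directly by: KE = ½mv².
m = 43.2 kg; v = 2.77 km/h = 0.7694 m/s.
KE = 12.79 J
12.79 J × (1 cal / 4.184 J) = 3.056 cal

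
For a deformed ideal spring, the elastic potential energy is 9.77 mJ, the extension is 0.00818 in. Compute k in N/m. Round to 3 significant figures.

4.53×10^5 N/m

Solving U = ½k·x² for k: k = 2U/x².
U = 9.77 mJ = 0.009770 J; x = 0.00818 in = 2.078×10^-4 m.
k = 4.526×10^5 N/m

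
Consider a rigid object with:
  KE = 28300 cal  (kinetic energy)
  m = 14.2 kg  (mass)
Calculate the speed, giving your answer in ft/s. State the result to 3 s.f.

Rearranging: v = √(2·KE/m).
KE = 28300 cal = 1.184×10^5 J; m = 14.2 kg.
v = 129.1 m/s
129.1 m/s × (1 ft/s / 0.3048 m/s) = 423.7 ft/s

424 ft/s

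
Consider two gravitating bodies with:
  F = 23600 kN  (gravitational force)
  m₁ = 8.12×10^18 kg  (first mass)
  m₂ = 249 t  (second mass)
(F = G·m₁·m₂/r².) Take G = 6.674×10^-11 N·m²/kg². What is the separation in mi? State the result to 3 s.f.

From Newton's law of gravitation: r = √(G·m₁m₂/F).
F = 23600 kN = 2.360×10^7 N; m₁ = 8.12×10^18 kg; m₂ = 249 t = 2.490×10^5 kg; G = 6.674×10^-11 N·m²/kg².
r = 2391 m
2391 m × (1 mi / 1609 m) = 1.486 mi

1.49 mi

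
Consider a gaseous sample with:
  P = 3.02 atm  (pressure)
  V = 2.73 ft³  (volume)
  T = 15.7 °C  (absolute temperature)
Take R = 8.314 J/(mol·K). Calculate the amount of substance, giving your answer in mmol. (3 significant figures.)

From the ideal-gas law: n = PV/(RT).
P = 3.02 atm = 3.060×10^5 Pa; V = 2.73 ft³ = 0.07730 m³; T = 15.7 °C = 288.8 K; R = 8.314 J/(mol·K).
n = 9.850 mol
9.850 mol × (1 mmol / 0.001000 mol) = 9850 mmol

9850 mmol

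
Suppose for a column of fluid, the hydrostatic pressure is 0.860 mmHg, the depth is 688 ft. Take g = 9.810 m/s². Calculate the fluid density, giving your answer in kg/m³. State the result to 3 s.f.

0.0557 kg/m³

Solving P = ρ·g·h for ρ: ρ = P/(g·h).
P = 0.860 mmHg = 114.7 Pa; h = 688 ft = 209.7 m; g = 9.810 m/s².
ρ = 0.05573 kg/m³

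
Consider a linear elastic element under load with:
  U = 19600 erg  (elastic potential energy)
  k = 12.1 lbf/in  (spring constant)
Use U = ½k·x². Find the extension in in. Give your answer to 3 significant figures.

0.0535 in

Solving U = ½k·x² for x: x = √(2U/k).
U = 19600 erg = 0.001960 J; k = 12.1 lbf/in = 2119 N/m.
x = 0.001360 m
0.001360 m × (1 in / 0.02540 m) = 0.05355 in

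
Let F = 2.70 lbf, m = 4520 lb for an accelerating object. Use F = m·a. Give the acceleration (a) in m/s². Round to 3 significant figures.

0.00586 m/s²

Rearranging: a = F/m.
F = 2.70 lbf = 12.01 N; m = 4520 lb = 2050 kg.
a = 0.005858 m/s²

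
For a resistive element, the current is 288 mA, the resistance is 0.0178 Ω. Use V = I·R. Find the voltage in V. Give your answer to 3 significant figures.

Directly: V = IR.
I = 288 mA = 0.2880 A; R = 0.0178 Ω.
V = 0.005126 V

0.00513 V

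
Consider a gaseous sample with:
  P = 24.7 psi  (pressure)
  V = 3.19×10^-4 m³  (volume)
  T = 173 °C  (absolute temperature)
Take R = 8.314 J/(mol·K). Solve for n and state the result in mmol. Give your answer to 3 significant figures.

Solving PV = nRT for n: n = PV/(RT).
P = 24.7 psi = 1.703×10^5 Pa; V = 3.19×10^-4 m³; T = 173 °C = 446.1 K; R = 8.314 J/(mol·K).
n = 0.01465 mol
0.01465 mol × (1 mmol / 0.001000 mol) = 14.65 mmol

14.6 mmol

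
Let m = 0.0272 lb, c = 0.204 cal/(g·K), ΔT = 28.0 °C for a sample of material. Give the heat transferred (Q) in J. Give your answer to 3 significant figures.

295 J

Q is given directly by: Q = mcΔT.
m = 0.0272 lb = 0.01234 kg; c = 0.204 cal/(g·K) = 853.5 J/(kg·K); ΔT = 28.0 °C = 28.00 K.
Q = 294.9 J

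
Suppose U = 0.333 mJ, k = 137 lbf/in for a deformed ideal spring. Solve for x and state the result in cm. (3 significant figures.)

0.0167 cm

Rearranging U = ½k·x² for x: x = √(2U/k).
U = 0.333 mJ = 3.330×10^-4 J; k = 137 lbf/in = 23992 N/m.
x = 1.666×10^-4 m
1.666×10^-4 m × (1 cm / 0.01000 m) = 0.01666 cm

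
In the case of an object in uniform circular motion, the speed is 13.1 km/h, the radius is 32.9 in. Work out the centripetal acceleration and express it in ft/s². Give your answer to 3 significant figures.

a is given directly by: a = v²/r.
v = 13.1 km/h = 3.639 m/s; r = 32.9 in = 0.8357 m.
a = 15.85 m/s²
15.85 m/s² × (1 ft/s² / 0.3048 m/s²) = 51.99 ft/s²

52.0 ft/s²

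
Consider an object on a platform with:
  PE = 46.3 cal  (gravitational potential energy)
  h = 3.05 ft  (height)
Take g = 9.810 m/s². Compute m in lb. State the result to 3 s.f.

46.8 lb

Rearranging PE = m·g·h for m: m = PE/(g·h).
PE = 46.3 cal = 193.7 J; h = 3.05 ft = 0.9296 m; g = 9.810 m/s².
m = 21.24 kg
21.24 kg × (1 lb / 0.4536 kg) = 46.83 lb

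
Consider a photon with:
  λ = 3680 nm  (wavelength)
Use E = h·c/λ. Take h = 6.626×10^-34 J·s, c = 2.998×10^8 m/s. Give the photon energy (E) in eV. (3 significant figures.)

0.337 eV

Directly: E = hc/λ.
λ = 3680 nm = 3.680×10^-6 m; h = 6.626×10^-34 J·s; c = 2.998×10^8 m/s.
E = 5.398×10^-20 J
5.398×10^-20 J × (1 eV / 1.602×10^-19 J) = 0.3369 eV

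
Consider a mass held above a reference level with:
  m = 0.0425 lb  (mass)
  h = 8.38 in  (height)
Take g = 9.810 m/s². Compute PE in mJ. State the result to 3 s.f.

PE is given directly by: PE = mgh.
m = 0.0425 lb = 0.01928 kg; h = 8.38 in = 0.2129 m; g = 9.810 m/s².
PE = 0.04025 J
0.04025 J × (1 mJ / 0.001000 J) = 40.25 mJ

40.3 mJ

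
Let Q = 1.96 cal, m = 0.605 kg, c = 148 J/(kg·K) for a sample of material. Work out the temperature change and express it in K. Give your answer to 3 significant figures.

0.0916 K

Solving Q = m·c·ΔT for ΔT: ΔT = Q/(m·c).
Q = 1.96 cal = 8.201 J; m = 0.605 kg; c = 148 J/(kg·K).
ΔT = 0.09159 K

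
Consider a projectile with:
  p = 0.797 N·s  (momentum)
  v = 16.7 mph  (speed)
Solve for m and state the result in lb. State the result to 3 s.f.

Rearranging: m = p/v.
p = 0.797 N·s = 0.7970 kg·m/s; v = 16.7 mph = 7.466 m/s.
m = 0.1068 kg
0.1068 kg × (1 lb / 0.4536 kg) = 0.2354 lb

0.235 lb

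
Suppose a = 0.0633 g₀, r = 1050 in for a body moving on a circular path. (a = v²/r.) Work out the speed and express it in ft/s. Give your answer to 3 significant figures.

13.3 ft/s

Rearranging a = v²/r for v: v = √(a·r).
a = 0.0633 g₀ = 0.6208 m/s²; r = 1050 in = 26.67 m.
v = 4.069 m/s
4.069 m/s × (1 ft/s / 0.3048 m/s) = 13.35 ft/s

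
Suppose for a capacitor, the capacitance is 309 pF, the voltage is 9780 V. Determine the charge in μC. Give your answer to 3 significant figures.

Rearranging: Q = CV.
C = 309 pF = 3.090×10^-10 F; V = 9780 V.
Q = 3.022×10^-6 C  (the unit combination reduces to A·s = C)
3.022×10^-6 C × (1 μC / 1.000×10^-6 C) = 3.022 μC

3.02 μC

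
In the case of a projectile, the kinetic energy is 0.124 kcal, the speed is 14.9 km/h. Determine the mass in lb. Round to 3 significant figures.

134 lb

Solving KE = ½mv² for m: m = 2·KE/v².
KE = 0.124 kcal = 518.8 J; v = 14.9 km/h = 4.139 m/s.
m = 60.57 kg
60.57 kg × (1 lb / 0.4536 kg) = 133.5 lb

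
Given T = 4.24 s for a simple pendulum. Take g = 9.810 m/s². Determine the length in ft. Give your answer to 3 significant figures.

Rearranging T = 2π√(L/g) for L: L = g·(T/2π)².
T = 4.24 s; g = 9.810 m/s².
L = 4.467 m
4.467 m × (1 ft / 0.3048 m) = 14.66 ft

14.7 ft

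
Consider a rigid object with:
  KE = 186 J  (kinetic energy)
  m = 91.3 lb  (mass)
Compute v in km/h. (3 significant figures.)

10.8 km/h

Rearranging KE = ½mv² for v: v = √(2·KE/m).
KE = 186 J; m = 91.3 lb = 41.41 kg.
v = 2.997 m/s
2.997 m/s × (1 km/h / 0.2778 m/s) = 10.79 km/h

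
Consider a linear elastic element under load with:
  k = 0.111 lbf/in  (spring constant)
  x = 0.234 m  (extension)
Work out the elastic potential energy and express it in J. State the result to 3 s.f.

U is given directly by: U = ½kx².
k = 0.111 lbf/in = 19.44 N/m; x = 0.234 m.
U = 0.5322 J  (the unit combination reduces to kg·m²/s² = J)

0.532 J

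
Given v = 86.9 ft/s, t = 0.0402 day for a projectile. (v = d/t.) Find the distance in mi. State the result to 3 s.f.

Solving v = d/t for d: d = v·t.
v = 86.9 ft/s = 26.49 m/s; t = 0.0402 day = 3473 s.
d = 91997 m
91997 m × (1 mi / 1609 m) = 57.16 mi

57.2 mi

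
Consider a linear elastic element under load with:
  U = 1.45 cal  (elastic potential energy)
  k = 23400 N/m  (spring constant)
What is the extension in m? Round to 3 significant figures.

Rearranging: x = √(2U/k).
U = 1.45 cal = 6.067 J; k = 23400 N/m.
x = 0.02277 m

0.0228 m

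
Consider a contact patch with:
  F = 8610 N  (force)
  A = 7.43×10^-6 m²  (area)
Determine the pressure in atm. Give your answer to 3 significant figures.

11400 atm

Directly: P = F/A.
F = 8610 N; A = 7.43×10^-6 m².
P = 1.159×10^9 Pa  (the unit combination reduces to kg/(m·s²) = Pa)
1.159×10^9 Pa × (1 atm / 1.013×10^5 Pa) = 11437 atm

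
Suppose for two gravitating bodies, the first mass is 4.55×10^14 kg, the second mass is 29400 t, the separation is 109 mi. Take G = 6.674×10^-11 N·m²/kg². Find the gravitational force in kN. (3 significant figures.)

F is given directly by: F = Gm₁m₂/r².
m₁ = 4.55×10^14 kg; m₂ = 29400 t = 2.940×10^7 kg; r = 109 mi = 1.754×10^5 m; G = 6.674×10^-11 N·m²/kg².
F = 29.01 N
29.01 N × (1 kN / 1000 N) = 0.02901 kN

0.0290 kN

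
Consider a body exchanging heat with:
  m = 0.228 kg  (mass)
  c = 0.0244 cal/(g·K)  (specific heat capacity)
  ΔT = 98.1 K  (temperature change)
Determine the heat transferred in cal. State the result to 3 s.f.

546 cal

Q is given directly by: Q = mcΔT.
m = 0.228 kg; c = 0.0244 cal/(g·K) = 102.1 J/(kg·K); ΔT = 98.1 K.
Q = 2283 J  (the unit combination reduces to kg·m²/s² = J)
2283 J × (1 cal / 4.184 J) = 545.7 cal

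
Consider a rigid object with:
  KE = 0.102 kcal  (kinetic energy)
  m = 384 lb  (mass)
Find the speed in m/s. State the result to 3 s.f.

Rearranging KE = ½mv² for v: v = √(2·KE/m).
KE = 0.102 kcal = 426.8 J; m = 384 lb = 174.2 kg.
v = 2.214 m/s

2.21 m/s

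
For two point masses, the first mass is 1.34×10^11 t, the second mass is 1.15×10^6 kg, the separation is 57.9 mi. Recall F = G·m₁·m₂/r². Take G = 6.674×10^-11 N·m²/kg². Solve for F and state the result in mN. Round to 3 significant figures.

From Newton's law of gravitation: F = Gm₁m₂/r².
m₁ = 1.34×10^11 t = 1.340×10^14 kg; m₂ = 1.15×10^6 kg; r = 57.9 mi = 93181 m; G = 6.674×10^-11 N·m²/kg².
F = 1.184 N
1.184 N × (1 mN / 0.001000 N) = 1184 mN

1180 mN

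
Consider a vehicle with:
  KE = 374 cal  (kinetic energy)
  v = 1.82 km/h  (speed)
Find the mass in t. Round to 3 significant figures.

Solving KE = ½mv² for m: m = 2·KE/v².
KE = 374 cal = 1565 J; v = 1.82 km/h = 0.5056 m/s.
m = 12245 kg
12245 kg × (1 t / 1000 kg) = 12.24 t

12.2 t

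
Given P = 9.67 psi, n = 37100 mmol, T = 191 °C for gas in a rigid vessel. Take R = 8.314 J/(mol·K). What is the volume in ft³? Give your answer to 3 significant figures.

Solving PV = nRT for V: V = nRT/P.
P = 9.67 psi = 66672 Pa; n = 37100 mmol = 37.10 mol; T = 191 °C = 464.1 K; R = 8.314 J/(mol·K).
V = 2.147 m³
2.147 m³ × (1 ft³ / 0.02832 m³) = 75.83 ft³

75.8 ft³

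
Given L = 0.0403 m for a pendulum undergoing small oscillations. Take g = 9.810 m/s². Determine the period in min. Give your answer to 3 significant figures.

0.00671 min

Directly: T = 2π√(L/g).
L = 0.0403 m; g = 9.810 m/s².
T = 0.4027 s
0.4027 s × (1 min / 60.00 s) = 0.006712 min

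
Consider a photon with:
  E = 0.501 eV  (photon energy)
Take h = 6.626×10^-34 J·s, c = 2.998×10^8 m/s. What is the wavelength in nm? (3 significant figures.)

Rearranging E = h·c/λ for λ: λ = hc/E.
E = 0.501 eV = 8.027×10^-20 J; h = 6.626×10^-34 J·s; c = 2.998×10^8 m/s.
λ = 2.475×10^-6 m
2.475×10^-6 m × (1 nm / 1.000×10^-9 m) = 2475 nm

2470 nm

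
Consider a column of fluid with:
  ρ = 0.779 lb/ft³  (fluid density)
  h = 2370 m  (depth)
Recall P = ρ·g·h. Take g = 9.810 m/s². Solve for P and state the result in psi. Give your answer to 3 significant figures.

42.1 psi

Directly: P = ρgh.
ρ = 0.779 lb/ft³ = 12.48 kg/m³; h = 2370 m; g = 9.810 m/s².
P = 2.901×10^5 Pa  (the unit combination reduces to kg/(m·s²) = Pa)
2.901×10^5 Pa × (1 psi / 6895 Pa) = 42.08 psi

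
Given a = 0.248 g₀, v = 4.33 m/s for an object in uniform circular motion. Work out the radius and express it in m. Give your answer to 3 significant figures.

7.71 m

Solving a = v²/r for r: r = v²/a.
a = 0.248 g₀ = 2.432 m/s²; v = 4.33 m/s.
r = 7.709 m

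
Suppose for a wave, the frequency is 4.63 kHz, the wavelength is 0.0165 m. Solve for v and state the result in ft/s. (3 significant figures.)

251 ft/s

v is given directly by: v = fλ.
f = 4.63 kHz = 4630 Hz; λ = 0.0165 m.
v = 76.40 m/s
76.40 m/s × (1 ft/s / 0.3048 m/s) = 250.6 ft/s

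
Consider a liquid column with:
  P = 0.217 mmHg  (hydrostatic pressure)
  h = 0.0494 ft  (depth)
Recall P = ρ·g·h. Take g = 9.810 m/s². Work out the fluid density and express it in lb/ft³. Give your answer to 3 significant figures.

Rearranging P = ρ·g·h for ρ: ρ = P/(g·h).
P = 0.217 mmHg = 28.93 Pa; h = 0.0494 ft = 0.01506 m; g = 9.810 m/s².
ρ = 195.9 kg/m³
195.9 kg/m³ × (1 lb/ft³ / 16.02 kg/m³) = 12.23 lb/ft³

12.2 lb/ft³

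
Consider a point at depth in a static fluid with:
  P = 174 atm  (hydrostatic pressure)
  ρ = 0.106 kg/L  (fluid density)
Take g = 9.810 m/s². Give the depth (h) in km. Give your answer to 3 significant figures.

Rearranging P = ρ·g·h for h: h = P/(ρ·g).
P = 174 atm = 1.763×10^7 Pa; ρ = 0.106 kg/L = 106.0 kg/m³; g = 9.810 m/s².
h = 16955 m
16955 m × (1 km / 1000 m) = 16.95 km

17.0 km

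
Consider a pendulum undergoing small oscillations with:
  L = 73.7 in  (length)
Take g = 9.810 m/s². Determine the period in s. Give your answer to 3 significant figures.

2.74 s

Directly: T = 2π√(L/g).
L = 73.7 in = 1.872 m; g = 9.810 m/s².
T = 2.745 s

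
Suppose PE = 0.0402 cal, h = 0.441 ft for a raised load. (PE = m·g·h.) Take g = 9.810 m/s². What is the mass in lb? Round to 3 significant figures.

Solving PE = m·g·h for m: m = PE/(g·h).
PE = 0.0402 cal = 0.1682 J; h = 0.441 ft = 0.1344 m; g = 9.810 m/s².
m = 0.1276 kg
0.1276 kg × (1 lb / 0.4536 kg) = 0.2812 lb

0.281 lb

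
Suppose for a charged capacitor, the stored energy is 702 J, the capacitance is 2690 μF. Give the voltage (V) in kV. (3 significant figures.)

0.722 kV

Rearranging E = ½C·V² for V: V = √(2E/C).
E = 702 J; C = 2690 μF = 0.002690 F.
V = 722.4 V
722.4 V × (1 kV / 1000 V) = 0.7224 kV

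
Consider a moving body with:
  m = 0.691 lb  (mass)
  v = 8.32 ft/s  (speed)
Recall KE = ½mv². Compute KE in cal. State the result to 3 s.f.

0.241 cal

Directly: KE = ½mv².
m = 0.691 lb = 0.3134 kg; v = 8.32 ft/s = 2.536 m/s.
KE = 1.008 J
1.008 J × (1 cal / 4.184 J) = 0.2409 cal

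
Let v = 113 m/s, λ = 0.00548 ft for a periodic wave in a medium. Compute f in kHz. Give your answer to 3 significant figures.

Solving v = f·λ for f: f = v/λ.
v = 113 m/s; λ = 0.00548 ft = 0.001670 m.
f = 67652 Hz
67652 Hz × (1 kHz / 1000 Hz) = 67.65 kHz

67.7 kHz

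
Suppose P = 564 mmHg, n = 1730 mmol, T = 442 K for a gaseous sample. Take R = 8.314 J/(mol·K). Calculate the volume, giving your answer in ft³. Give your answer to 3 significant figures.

From the ideal-gas law: V = nRT/P.
P = 564 mmHg = 75194 Pa; n = 1730 mmol = 1.730 mol; T = 442 K; R = 8.314 J/(mol·K).
V = 0.08455 m³
0.08455 m³ × (1 ft³ / 0.02832 m³) = 2.986 ft³

2.99 ft³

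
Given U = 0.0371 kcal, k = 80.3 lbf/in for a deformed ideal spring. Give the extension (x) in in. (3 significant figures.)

5.85 in

Rearranging: x = √(2U/k).
U = 0.0371 kcal = 155.2 J; k = 80.3 lbf/in = 14063 N/m.
x = 0.1486 m
0.1486 m × (1 in / 0.02540 m) = 5.850 in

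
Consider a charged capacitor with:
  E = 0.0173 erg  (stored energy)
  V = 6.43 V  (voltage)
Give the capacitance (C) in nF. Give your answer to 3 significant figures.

Rearranging E = ½C·V² for C: C = 2E/V².
E = 0.0173 erg = 1.730×10^-9 J; V = 6.43 V.
C = 8.369×10^-11 F
8.369×10^-11 F × (1 nF / 1.000×10^-9 F) = 0.08369 nF

0.0837 nF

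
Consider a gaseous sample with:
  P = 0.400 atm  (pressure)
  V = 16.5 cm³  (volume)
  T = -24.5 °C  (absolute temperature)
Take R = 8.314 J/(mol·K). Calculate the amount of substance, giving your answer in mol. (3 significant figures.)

3.23×10^-4 mol

From the ideal-gas law: n = PV/(RT).
P = 0.400 atm = 40530 Pa; V = 16.5 cm³ = 1.650×10^-5 m³; T = -24.5 °C = 248.6 K; R = 8.314 J/(mol·K).
n = 3.235×10^-4 mol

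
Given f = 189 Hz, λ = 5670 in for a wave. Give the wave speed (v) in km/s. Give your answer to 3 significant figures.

27.2 km/s

Directly: v = fλ.
f = 189 Hz; λ = 5670 in = 144.0 m.
v = 27219 m/s
27219 m/s × (1 km/s / 1000 m/s) = 27.22 km/s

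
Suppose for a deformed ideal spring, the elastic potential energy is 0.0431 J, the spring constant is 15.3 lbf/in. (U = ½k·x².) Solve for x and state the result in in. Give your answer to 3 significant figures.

Rearranging: x = √(2U/k).
U = 0.0431 J; k = 15.3 lbf/in = 2679 N/m.
x = 0.005672 m
0.005672 m × (1 in / 0.02540 m) = 0.2233 in

0.223 in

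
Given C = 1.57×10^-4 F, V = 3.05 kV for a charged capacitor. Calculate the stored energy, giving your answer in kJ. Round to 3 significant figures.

E is given directly by: E = ½CV².
C = 1.57×10^-4 F; V = 3.05 kV = 3050 V.
E = 730.2 J
730.2 J × (1 kJ / 1000 J) = 0.7302 kJ

0.730 kJ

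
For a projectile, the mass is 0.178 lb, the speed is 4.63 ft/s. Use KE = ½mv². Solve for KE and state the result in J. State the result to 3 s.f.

Directly: KE = ½mv².
m = 0.178 lb = 0.08074 kg; v = 4.63 ft/s = 1.411 m/s.
KE = 0.08040 J

0.0804 J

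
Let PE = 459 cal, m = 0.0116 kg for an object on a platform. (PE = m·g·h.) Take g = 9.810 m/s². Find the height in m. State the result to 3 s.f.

16900 m

Solving PE = m·g·h for h: h = PE/(m·g).
PE = 459 cal = 1920 J; m = 0.0116 kg; g = 9.810 m/s².
h = 16876 m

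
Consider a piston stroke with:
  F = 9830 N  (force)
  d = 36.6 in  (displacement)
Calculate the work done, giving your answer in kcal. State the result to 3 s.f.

2.18 kcal

Directly: W = F·d.
F = 9830 N; d = 36.6 in = 0.9296 m.
W = 9138 J  (the unit combination reduces to kg·m²/s² = J)
9138 J × (1 kcal / 4184 J) = 2.184 kcal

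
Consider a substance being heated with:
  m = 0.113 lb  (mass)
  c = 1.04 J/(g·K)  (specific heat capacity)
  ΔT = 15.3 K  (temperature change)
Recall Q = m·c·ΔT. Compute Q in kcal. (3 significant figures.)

0.195 kcal

Directly: Q = mcΔT.
m = 0.113 lb = 0.05126 kg; c = 1.04 J/(g·K) = 1040 J/(kg·K); ΔT = 15.3 K.
Q = 815.6 J
815.6 J × (1 kcal / 4184 J) = 0.1949 kcal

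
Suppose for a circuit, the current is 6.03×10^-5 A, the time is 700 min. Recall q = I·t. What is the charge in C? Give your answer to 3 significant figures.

q is given directly by: q = It.
I = 6.03×10^-5 A; t = 700 min = 42000 s.
q = 2.533 C

2.53 C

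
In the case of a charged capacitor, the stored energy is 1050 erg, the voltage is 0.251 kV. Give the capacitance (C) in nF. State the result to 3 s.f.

Solving E = ½C·V² for C: C = 2E/V².
E = 1050 erg = 1.050×10^-4 J; V = 0.251 kV = 251.0 V.
C = 3.333×10^-9 F
3.333×10^-9 F × (1 nF / 1.000×10^-9 F) = 3.333 nF

3.33 nF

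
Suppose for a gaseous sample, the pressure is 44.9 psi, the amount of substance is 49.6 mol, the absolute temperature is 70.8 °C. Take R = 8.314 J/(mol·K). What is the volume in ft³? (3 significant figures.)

16.2 ft³

Solving PV = nRT for V: V = nRT/P.
P = 44.9 psi = 3.096×10^5 Pa; n = 49.6 mol; T = 70.8 °C = 343.9 K; R = 8.314 J/(mol·K).
V = 0.4582 m³
0.4582 m³ × (1 ft³ / 0.02832 m³) = 16.18 ft³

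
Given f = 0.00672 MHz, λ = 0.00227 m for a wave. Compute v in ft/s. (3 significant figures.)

v is given directly by: v = fλ.
f = 0.00672 MHz = 6720 Hz; λ = 0.00227 m.
v = 15.25 m/s
15.25 m/s × (1 ft/s / 0.3048 m/s) = 50.05 ft/s

50.0 ft/s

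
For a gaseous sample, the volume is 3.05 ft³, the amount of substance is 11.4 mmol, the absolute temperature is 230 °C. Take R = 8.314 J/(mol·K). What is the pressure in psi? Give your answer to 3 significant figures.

0.0801 psi

Directly: P = nRT/V.
V = 3.05 ft³ = 0.08637 m³; n = 11.4 mmol = 0.01140 mol; T = 230 °C = 503.1 K; R = 8.314 J/(mol·K).
P = 552.2 Pa
552.2 Pa × (1 psi / 6895 Pa) = 0.08008 psi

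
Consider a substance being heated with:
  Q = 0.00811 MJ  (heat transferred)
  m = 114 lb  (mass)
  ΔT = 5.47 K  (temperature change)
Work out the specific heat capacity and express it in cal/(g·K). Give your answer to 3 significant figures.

Rearranging: c = Q/(m·ΔT).
Q = 0.00811 MJ = 8110 J; m = 114 lb = 51.71 kg; ΔT = 5.47 K.
c = 28.67 J/(kg·K)
28.67 J/(kg·K) × (1 cal/(g·K) / 4184 J/(kg·K)) = 0.006853 cal/(g·K)

0.00685 cal/(g·K)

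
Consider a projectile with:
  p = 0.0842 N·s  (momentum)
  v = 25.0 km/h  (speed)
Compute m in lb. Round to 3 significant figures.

0.0267 lb

Solving p = m·v for m: m = p/v.
p = 0.0842 N·s = 0.08420 kg·m/s; v = 25.0 km/h = 6.944 m/s.
m = 0.01212 kg
0.01212 kg × (1 lb / 0.4536 kg) = 0.02673 lb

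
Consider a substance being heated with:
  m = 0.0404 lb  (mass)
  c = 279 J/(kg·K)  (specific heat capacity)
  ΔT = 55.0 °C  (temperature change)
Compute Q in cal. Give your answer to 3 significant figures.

67.2 cal

Q is given directly by: Q = mcΔT.
m = 0.0404 lb = 0.01833 kg; c = 279 J/(kg·K); ΔT = 55.0 °C = 55.00 K.
Q = 281.2 J
281.2 J × (1 cal / 4.184 J) = 67.21 cal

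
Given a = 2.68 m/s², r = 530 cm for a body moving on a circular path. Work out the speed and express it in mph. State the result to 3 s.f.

Rearranging a = v²/r for v: v = √(a·r).
a = 2.68 m/s²; r = 530 cm = 5.300 m.
v = 3.769 m/s
3.769 m/s × (1 mph / 0.4470 m/s) = 8.431 mph

8.43 mph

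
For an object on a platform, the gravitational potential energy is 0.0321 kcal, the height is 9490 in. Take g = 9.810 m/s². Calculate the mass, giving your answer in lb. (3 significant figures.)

0.125 lb

Solving PE = m·g·h for m: m = PE/(g·h).
PE = 0.0321 kcal = 134.3 J; h = 9490 in = 241.0 m; g = 9.810 m/s².
m = 0.05680 kg
0.05680 kg × (1 lb / 0.4536 kg) = 0.1252 lb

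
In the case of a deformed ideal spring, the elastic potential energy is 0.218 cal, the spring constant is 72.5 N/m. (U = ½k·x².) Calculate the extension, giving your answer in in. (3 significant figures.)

Solving U = ½k·x² for x: x = √(2U/k).
U = 0.218 cal = 0.9121 J; k = 72.5 N/m.
x = 0.1586 m
0.1586 m × (1 in / 0.02540 m) = 6.245 in

6.25 in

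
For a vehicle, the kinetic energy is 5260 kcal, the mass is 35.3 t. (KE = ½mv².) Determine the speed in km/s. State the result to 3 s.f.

Solving KE = ½mv² for v: v = √(2·KE/m).
KE = 5260 kcal = 2.201×10^7 J; m = 35.3 t = 35300 kg.
v = 35.31 m/s
35.31 m/s × (1 km/s / 1000 m/s) = 0.03531 km/s

0.0353 km/s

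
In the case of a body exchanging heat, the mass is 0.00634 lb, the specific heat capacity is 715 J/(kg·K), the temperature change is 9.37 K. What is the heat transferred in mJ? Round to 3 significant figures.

19300 mJ

Q is given directly by: Q = mcΔT.
m = 0.00634 lb = 0.002876 kg; c = 715 J/(kg·K); ΔT = 9.37 K.
Q = 19.27 J
19.27 J × (1 mJ / 0.001000 J) = 19266 mJ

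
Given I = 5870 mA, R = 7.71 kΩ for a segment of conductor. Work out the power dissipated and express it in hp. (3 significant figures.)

356 hp

Directly: P = I²R.
I = 5870 mA = 5.870 A; R = 7.71 kΩ = 7710 Ω.
P = 2.657×10^5 W  (the unit combination reduces to kg·m²/s³ = W)
2.657×10^5 W × (1 hp / 745.7 W) = 356.3 hp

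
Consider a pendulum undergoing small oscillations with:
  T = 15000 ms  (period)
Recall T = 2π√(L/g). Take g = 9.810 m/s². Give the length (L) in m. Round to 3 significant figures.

Solving T = 2π√(L/g) for L: L = g·(T/2π)².
T = 15000 ms = 15.00 s; g = 9.810 m/s².
L = 55.91 m

55.9 m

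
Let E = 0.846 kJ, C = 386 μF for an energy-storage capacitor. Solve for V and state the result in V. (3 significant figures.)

2090 V

Rearranging: V = √(2E/C).
E = 0.846 kJ = 846.0 J; C = 386 μF = 3.860×10^-4 F.
V = 2094 V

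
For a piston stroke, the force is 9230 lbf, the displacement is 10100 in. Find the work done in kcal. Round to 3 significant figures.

2520 kcal

Directly: W = F·d.
F = 9230 lbf = 41057 N; d = 10100 in = 256.5 m.
W = 1.053×10^7 J
1.053×10^7 J × (1 kcal / 4184 J) = 2517 kcal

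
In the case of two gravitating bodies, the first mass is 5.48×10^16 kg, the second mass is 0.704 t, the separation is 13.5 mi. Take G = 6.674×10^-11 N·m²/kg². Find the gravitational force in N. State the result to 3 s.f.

5.45 N

From Newton's law of gravitation: F = Gm₁m₂/r².
m₁ = 5.48×10^16 kg; m₂ = 0.704 t = 704.0 kg; r = 13.5 mi = 21726 m; G = 6.674×10^-11 N·m²/kg².
F = 5.455 N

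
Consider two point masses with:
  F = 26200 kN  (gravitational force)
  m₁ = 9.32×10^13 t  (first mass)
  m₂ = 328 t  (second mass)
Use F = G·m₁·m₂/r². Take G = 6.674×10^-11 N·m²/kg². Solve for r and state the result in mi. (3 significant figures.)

Rearranging F = G·m₁·m₂/r² for r: r = √(G·m₁m₂/F).
F = 26200 kN = 2.620×10^7 N; m₁ = 9.32×10^13 t = 9.320×10^16 kg; m₂ = 328 t = 3.280×10^5 kg; G = 6.674×10^-11 N·m²/kg².
r = 279.1 m
279.1 m × (1 mi / 1609 m) = 0.1734 mi

0.173 mi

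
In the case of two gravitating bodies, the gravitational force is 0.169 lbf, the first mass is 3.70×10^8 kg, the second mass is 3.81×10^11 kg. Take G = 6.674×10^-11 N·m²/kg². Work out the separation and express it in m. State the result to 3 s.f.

Rearranging: r = √(G·m₁m₂/F).
F = 0.169 lbf = 0.7517 N; m₁ = 3.70×10^8 kg; m₂ = 3.81×10^11 kg; G = 6.674×10^-11 N·m²/kg².
r = 1.119×10^5 m

1.12×10^5 m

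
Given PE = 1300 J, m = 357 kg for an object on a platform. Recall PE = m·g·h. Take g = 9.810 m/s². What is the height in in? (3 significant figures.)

Rearranging: h = PE/(m·g).
PE = 1300 J; m = 357 kg; g = 9.810 m/s².
h = 0.3712 m
0.3712 m × (1 in / 0.02540 m) = 14.61 in

14.6 in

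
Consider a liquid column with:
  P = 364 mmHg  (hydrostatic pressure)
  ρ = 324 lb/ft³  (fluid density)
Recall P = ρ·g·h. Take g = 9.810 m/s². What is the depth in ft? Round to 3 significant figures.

Rearranging: h = P/(ρ·g).
P = 364 mmHg = 48529 Pa; ρ = 324 lb/ft³ = 5190 kg/m³; g = 9.810 m/s².
h = 0.9532 m
0.9532 m × (1 ft / 0.3048 m) = 3.127 ft

3.13 ft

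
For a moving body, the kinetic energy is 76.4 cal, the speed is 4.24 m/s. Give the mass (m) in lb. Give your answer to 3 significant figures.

78.4 lb

Rearranging: m = 2·KE/v².
KE = 76.4 cal = 319.7 J; v = 4.24 m/s.
m = 35.56 kg
35.56 kg × (1 lb / 0.4536 kg) = 78.40 lb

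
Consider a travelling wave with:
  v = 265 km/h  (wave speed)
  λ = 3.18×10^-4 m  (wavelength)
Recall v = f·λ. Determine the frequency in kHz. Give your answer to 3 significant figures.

231 kHz

Solving v = f·λ for f: f = v/λ.
v = 265 km/h = 73.61 m/s; λ = 3.18×10^-4 m.
f = 2.315×10^5 Hz
2.315×10^5 Hz × (1 kHz / 1000 Hz) = 231.5 kHz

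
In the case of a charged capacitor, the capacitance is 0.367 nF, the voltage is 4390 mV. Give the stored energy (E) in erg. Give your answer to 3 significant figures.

Directly: E = ½CV².
C = 0.367 nF = 3.670×10^-10 F; V = 4390 mV = 4.390 V.
E = 3.536×10^-9 J  (the unit combination reduces to kg·m²/s² = J)
3.536×10^-9 J × (1 erg / 1.000×10^-7 J) = 0.03536 erg

0.0354 erg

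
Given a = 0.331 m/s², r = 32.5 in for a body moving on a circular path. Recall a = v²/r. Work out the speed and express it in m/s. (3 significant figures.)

0.523 m/s

Solving a = v²/r for v: v = √(a·r).
a = 0.331 m/s²; r = 32.5 in = 0.8255 m.
v = 0.5227 m/s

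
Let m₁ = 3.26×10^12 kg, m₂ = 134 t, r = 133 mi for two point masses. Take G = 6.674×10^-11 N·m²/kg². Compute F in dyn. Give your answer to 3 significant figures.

63.6 dyn

F is given directly by: F = Gm₁m₂/r².
m₁ = 3.26×10^12 kg; m₂ = 134 t = 1.340×10^5 kg; r = 133 mi = 2.140×10^5 m; G = 6.674×10^-11 N·m²/kg².
F = 6.364×10^-4 N  (the unit combination reduces to kg·m/s² = N)
6.364×10^-4 N × (1 dyn / 1.000×10^-5 N) = 63.64 dyn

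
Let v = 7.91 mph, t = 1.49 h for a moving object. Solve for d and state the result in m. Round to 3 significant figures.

19000 m

Solving v = d/t for d: d = v·t.
v = 7.91 mph = 3.536 m/s; t = 1.49 h = 5364 s.
d = 18968 m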